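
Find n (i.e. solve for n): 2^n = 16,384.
14

Solution: 16,384 = 1,024 × 16 = 2^10 × 2^4 = 2^14, so n = 14.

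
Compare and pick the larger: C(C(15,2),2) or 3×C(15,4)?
C(C(15,2),2)

Reasoning: C(C(15,2),2)=5,460, 3×C(15,4)=4,095.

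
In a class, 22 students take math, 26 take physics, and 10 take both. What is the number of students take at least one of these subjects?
38

|A∪B| = |A|+|B|-|A∩B| = 22+26-10 = 38.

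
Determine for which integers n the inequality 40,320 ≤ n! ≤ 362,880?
8, 9

Solution: n! is strictly increasing; 8! = 40,320 and 9! = 362,880, so valid n = 8, 9.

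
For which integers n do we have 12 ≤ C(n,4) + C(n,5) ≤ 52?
6

Working:
C(5,4)+C(5,5)=6; C(6,4)+C(6,5)=21; C(7,4)+C(7,5)=56. So valid n = 6.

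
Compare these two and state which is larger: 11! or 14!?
11!=39,916,800, 14!=87,178,291,200. 14! > 11!.
Final answer: 14!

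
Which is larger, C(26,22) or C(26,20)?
C(26,20)

C(26,22)=14,950, C(26,20)=230,230.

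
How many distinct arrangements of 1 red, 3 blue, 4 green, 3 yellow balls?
46,200

Multinomial: 11!/(1! × 3! × 4! × 3!) = 46,200.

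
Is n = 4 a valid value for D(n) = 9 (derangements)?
Yes

Explanation: D(4) = (4-1)·[D(3) + D(2)] = 3·[2 + 1] = 9, which equals 9.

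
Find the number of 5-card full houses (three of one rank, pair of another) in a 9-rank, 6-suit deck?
21,600

Working:
Triple rank: 9. Triple suits: C(6,3)=20. Pair rank: 8. Pair suits: C(6,2)=15. Total: 21,600.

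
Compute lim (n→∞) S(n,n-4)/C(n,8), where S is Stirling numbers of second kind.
105
The leading term of S(n,n-4) as a polynomial in n is (7)!!·C(n,8), so the ratio → (7)!! = 105.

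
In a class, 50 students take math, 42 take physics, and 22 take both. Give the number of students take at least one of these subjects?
70

Reasoning: |A∪B| = |A|+|B|-|A∩B| = 50+42-22 = 70.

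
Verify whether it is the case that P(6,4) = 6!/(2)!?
True

Explanation: Permutation formula P(n,k) = n!/(n-k)!: 6!/2! = 720/2 = 360 = P(6,4). The statement holds.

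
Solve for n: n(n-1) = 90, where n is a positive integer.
10

n² − n − 90 = 0, so n = (1 ± √(1 + 4·90))/2 = (1 ± √361)/2 = (1 ± 19)/2, i.e. n = 10 or n = -9. Taking the positive root, n = 10 (check: 10×9 = 90).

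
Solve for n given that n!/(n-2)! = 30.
n!/(n-2)! = n×(n-1), a product of 2 consecutive integers ≈ (n−0.5)^2. 30^(1/2) + 0.5 ≈ 6.0; check n = 6: 6×5 = 30 ✓. So n = 6.

Answer: 6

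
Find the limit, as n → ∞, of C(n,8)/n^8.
1/40320

C(n,8) ≈ n^8/8! for large n. Limit = 1/8! = 1/40320.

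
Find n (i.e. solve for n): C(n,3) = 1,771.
23

Solution: C(n,3) = n(n−1)(n−2)/3! is increasing in n, and n(n−1)(n−2) = 3!·1,771 = 10,626 ≈ (n−1)^3 gives n ≈ 23.0. Check: C(21,3) = 1,330, C(22,3) = 1,540, C(23,3) = 1,771 ✓. So n = 23.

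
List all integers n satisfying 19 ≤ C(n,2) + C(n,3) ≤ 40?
5, 6

Explanation: C(4,2)+C(4,3)=10; C(5,2)+C(5,3)=20; C(6,2)+C(6,3)=35; C(7,2)+C(7,3)=56. So valid n = 5, 6.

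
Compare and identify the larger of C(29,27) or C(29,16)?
C(29,27)=406, C(29,16)=67,863,915.

Answer: C(29,16)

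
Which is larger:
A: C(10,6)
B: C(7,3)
A

Reasoning: A=C(10,6)=210, B=C(7,3)=35.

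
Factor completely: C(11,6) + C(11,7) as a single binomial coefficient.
C(12,7)

Explanation: By Pascal's identity: C(11,6) + C(11,7) = C(12,7) = 792.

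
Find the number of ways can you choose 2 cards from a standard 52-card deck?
1,326

C(52,2) = 1,326.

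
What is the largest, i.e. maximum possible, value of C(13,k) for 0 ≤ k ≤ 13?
1,716

Maximum at k = 6 or k = 7: C(13,6) = 1,716.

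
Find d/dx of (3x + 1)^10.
30(3x + 1)^9

Reasoning: Chain rule: 10(3x+1)^{9} × 3 = 30(3x+1)^{9}.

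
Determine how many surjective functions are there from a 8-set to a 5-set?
126,000

Solution: Onto functions = 5! × S(8,5)
First compute S(8,5) via recurrence:
Using the Stirling recurrence: S(n,k) = k·S(n-1,k) + S(n-1,k-1)
S(8,5) = 5·S(7,5) + S(7,4)
         = 5·140 + 350
         = 700 + 350
         = 1,050
Then: 120 × 1050 = 126,000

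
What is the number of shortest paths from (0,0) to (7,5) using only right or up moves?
792

Working:
Choose 7 rights from 12 moves: C(12,7) = 792.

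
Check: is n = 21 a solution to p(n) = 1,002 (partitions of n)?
No
Pentagonal recurrence p(n) = p(n−1) + p(n−2) − p(n−5) − p(n−7) + …: p(21) = p(20) + p(19) − p(16) − p(14) + p(9) + p(6) = 627 + 490 − 231 − 135 + 30 + 11 = 792, which does not equal 1,002.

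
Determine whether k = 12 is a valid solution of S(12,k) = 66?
No

S(12,12) = 12·S(11,12) + S(11,11) = 12·0 + 1 = 1, which does not equal 66.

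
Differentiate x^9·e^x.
(9x^8 + x^9)e^x

Explanation: Product rule: d/dx[x^9]·e^x + x^9·d/dx[e^x] = 9x^{8}e^x + x^9e^x.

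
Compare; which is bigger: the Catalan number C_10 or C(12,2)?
C_10

Reasoning: C_10 = C(20,10)/(10+1) = 184,756/11 = 16,796; C(12,2) = 66.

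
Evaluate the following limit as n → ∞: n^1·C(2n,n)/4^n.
∞

Solution: C(2n,n) ~ 4^n/√(πn), so n^1·C(2n,n)/4^n ~ n^(1 − 1/2)/√π → ∞.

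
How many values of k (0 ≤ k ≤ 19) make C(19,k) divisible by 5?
0

Reasoning: Checking C(19,k) mod 5 for k = 0..19: none are divisible by 5. Count = 0.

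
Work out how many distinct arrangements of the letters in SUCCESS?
420

Reasoning: Word has 7 letters (S=3, U=1, C=2, E=1). Arrangements: 7!/Π(k!) = 420.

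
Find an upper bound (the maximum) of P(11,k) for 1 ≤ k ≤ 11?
39,916,800

Reasoning: P(11,k) increases in k, so maximum at k = 11: 11! = 39,916,800.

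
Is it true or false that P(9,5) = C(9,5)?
False

P(9,5) = 15,120 but C(9,5) = 126; they differ by a factor of 5! = 120, so the statement does not hold.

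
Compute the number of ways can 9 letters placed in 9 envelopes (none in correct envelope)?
133,496
Using D(n) = (n-1)[D(n-1) + D(n-2)]:
D(9) = (9-1) × [D(8) + D(7)]
      = 8 × [14833 + 1854]
      = 8 × 16687
      = 133,496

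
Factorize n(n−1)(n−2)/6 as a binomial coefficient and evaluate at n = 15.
n(n−1)(n−2)/6 = n!/(3!(n−3)!) = C(n,3). At n = 15: C(15,3) = 455.

Answer: C(n,3); C(15,3) = 455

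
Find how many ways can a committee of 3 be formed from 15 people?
C(15,3) = 15! / (3! × (15-3)!)
         = 15! / (3! × 12!)
         = 455
Final answer: 455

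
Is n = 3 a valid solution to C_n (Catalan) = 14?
No

Explanation: C_3 = C(6,3)/(3+1) = 20/4 = 5, which does not equal 14.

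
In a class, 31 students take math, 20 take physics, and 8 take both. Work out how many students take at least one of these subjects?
43

|A∪B| = |A|+|B|-|A∩B| = 31+20-8 = 43.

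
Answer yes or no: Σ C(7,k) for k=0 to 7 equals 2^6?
No

Reasoning: Binomial theorem: Σ C(7,k) = (1+1)^7 = 2^7 = 128; RHS 2^6 = 64.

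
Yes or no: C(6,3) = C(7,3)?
No

Working:
LHS = C(6,3) = 20; RHS = C(7,3) = 35. 20 ≠ 35, so the statement does not hold.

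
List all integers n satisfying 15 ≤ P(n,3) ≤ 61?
4, 5

Working:
P(3,3)=6; P(4,3)=24; P(5,3)=60; P(6,3)=120. So valid n = 4, 5.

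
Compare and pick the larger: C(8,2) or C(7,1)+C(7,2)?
By Pascal's identity: C(8,2) = C(7,1)+C(7,2) = 28. Equal.
Final answer: Equal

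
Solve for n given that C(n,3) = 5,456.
33

Explanation: C(n,3) = n(n−1)(n−2)/3! is increasing in n, and n(n−1)(n−2) = 3!·5,456 = 32,736 ≈ (n−1)^3 gives n ≈ 33.0. Check: C(31,3) = 4,495, C(32,3) = 4,960, C(33,3) = 5,456 ✓. So n = 33.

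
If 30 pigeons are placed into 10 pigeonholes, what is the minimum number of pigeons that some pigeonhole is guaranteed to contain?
3

Explanation: Pigeonhole: ⌈30/10⌉ = 3.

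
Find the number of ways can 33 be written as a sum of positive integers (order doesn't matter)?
10,143

Solution: Pentagonal recurrence p(n) = p(n−1) + p(n−2) − p(n−5) − p(n−7) + …: p(33) = p(32) + p(31) − p(28) − p(26) + p(21) + p(18) − p(11) − p(7) = 8,349 + 6,842 − 3,718 − 2,436 + 792 + 385 − 56 − 15 = 10,143.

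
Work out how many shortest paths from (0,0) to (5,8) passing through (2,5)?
420

Reasoning: To (2,5): C(7,2)=21. From there: C(6,3)=20. Total: 420.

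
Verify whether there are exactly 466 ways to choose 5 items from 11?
C(11,5) = 462 ≠ 466.

Answer: False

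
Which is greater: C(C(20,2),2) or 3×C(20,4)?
C(C(20,2),2)

Explanation: C(C(20,2),2)=17,955, 3×C(20,4)=14,535.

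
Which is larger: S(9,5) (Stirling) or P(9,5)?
P(9,5)

Explanation: S(9,5) = 5·S(8,5) + S(8,4) = 5·1,050 + 1,701 = 6,951; P(9,5) = 15,120.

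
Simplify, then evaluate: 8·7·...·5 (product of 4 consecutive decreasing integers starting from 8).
1,680

This is P(8,4) = 8!/(4)! = 1,680.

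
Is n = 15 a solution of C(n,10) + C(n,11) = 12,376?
C(15,10) + C(15,11) = 3,003 + 1,365 = 4,368, which does not equal 12,376.

Answer: No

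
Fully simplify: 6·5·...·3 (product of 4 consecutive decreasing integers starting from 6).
360

This is P(6,4) = 6!/(2)! = 360.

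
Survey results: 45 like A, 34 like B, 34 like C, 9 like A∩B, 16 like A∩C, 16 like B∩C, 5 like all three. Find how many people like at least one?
77

Working:
|A∪B∪C| = 45+34+34-9-16-16+5 = 77.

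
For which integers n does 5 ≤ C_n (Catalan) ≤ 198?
3, 4, 5, 6
C_2=2; C_3=5; C_4=14; C_5=42; C_6=132; C_7=429. So valid n = 3, 4, 5, 6.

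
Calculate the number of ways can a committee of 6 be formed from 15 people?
5,005

Reasoning: C(15,6) = 15! / (6! × (15-6)!)
         = 15! / (6! × 9!)
         = 5,005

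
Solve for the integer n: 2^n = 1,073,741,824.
30

Reasoning: 1,073,741,824 = 1,024 × 1,024 × 1,024 = 2^10 × 2^10 × 2^10 = 2^30, so n = 30.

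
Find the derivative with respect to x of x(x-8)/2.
(2x - 8)/2

Working:
d/dx[(x-0)(x-8)] = (x-8) + (x-0) = 2x - 8. Dividing by 2 gives (2x - 8)/2.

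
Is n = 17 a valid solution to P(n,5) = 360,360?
P(17,5) = 17·16·15·14·13 = 742,560, which does not equal 360,360.

Answer: No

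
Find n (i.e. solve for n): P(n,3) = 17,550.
P(n,3) = n(n−1)(n−2) is increasing in n; n(n−1)(n−2) ≈ (n−1)^3 = 17,550 gives n ≈ 27.0. Check: P(25,3) = 13,800, P(26,3) = 15,600, P(27,3) = 17,550 ✓. So n = 27.
Final answer: 27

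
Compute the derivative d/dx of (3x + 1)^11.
33(3x + 1)^10

Explanation: Chain rule: 11(3x+1)^{10} × 3 = 33(3x+1)^{10}.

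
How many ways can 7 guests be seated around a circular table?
Circular arrangements: (7-1)! = 720.
Final answer: 720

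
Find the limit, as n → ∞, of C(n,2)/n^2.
C(n,2) ≈ n^2/2! for large n. Limit = 1/2! = 1/2.
Final answer: 1/2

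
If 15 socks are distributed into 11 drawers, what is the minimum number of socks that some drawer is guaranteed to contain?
2

Pigeonhole: ⌈15/11⌉ = 2.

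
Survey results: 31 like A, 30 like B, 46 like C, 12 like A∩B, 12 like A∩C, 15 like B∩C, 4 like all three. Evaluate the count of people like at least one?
72
|A∪B∪C| = 31+30+46-12-12-15+4 = 72.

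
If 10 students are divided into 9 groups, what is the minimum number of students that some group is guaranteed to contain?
2

Pigeonhole: ⌈10/9⌉ = 2.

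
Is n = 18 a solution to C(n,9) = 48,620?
Yes

Explanation: C(18,9) = 18·17·16·15·14·13·12·11·10/9! = 17,643,225,600/362,880 = 48,620, which equals 48,620.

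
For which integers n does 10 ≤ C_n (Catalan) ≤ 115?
4, 5

Reasoning: C_3=5; C_4=14; C_5=42; C_6=132. So valid n = 4, 5.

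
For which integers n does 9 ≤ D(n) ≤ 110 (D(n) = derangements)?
4, 5

Explanation: Using D(n) = (n−1)[D(n−1) + D(n−2)] with D(1)=0, D(2)=1: D(3)=2; D(4)=9; D(5)=44; D(6)=265. So valid n = 4, 5.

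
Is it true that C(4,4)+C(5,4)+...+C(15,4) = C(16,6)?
False
Hockey stick identity gives Σ = C(16,5) = 4,368; RHS C(16,6) = 8,008.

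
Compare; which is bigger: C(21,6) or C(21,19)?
C(21,6)

Working:
C(21,6)=54,264, C(21,19)=210.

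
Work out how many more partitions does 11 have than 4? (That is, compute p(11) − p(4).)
51

Reasoning: Pentagonal recurrence p(n) = p(n−1) + p(n−2) − p(n−5) − p(n−7) + …: p(11) = p(10) + p(9) − p(6) − p(4) = 42 + 30 − 11 − 5 = 56.
p(4) = p(3) + p(2) = 3 + 2 = 5.
Difference = 56 − 5 = 51.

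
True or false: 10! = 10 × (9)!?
True

Solution: By definition n! = n × (n-1)!, so 10! = 10 × 9!.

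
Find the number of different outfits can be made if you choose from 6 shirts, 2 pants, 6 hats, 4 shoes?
288

By the multiplication principle: 6 × 2 × 6 × 4 = 288.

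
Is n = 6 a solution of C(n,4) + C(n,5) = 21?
C(6,4) + C(6,5) = 15 + 6 = 21, which equals 21.
Final answer: Yes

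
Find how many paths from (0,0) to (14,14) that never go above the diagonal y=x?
2,674,440
Counted by the Catalan number C_14: C_14 = C(28,14)/(14+1) = 40,116,600/15 = 2,674,440.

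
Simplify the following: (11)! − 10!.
(11)! − 10! = (11)·10! − 10! = (11−1)·10! = 10·10! = 36,288,000.

Answer: 36,288,000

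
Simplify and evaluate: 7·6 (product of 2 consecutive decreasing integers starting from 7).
42

Solution: This is P(7,2) = 7!/(5)! = 42.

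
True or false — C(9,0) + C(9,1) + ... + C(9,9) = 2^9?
Binomial theorem with x = y = 1: Σ C(9,i) = (1+1)^9 = 2^9 = 512. The statement holds.
Final answer: True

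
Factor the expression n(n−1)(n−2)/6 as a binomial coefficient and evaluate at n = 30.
n(n−1)(n−2)/6 = n!/(3!(n−3)!) = C(n,3). At n = 30: C(30,3) = 4,060.
Final answer: C(n,3); C(30,3) = 4,060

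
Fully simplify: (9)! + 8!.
(9)! + 8! = (9)·8! + 8! = (9+1)·8! = 10·8! = 403,200.

Answer: 403,200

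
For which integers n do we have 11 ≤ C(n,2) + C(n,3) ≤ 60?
5, 6, 7

C(4,2)+C(4,3)=10; C(5,2)+C(5,3)=20; C(6,2)+C(6,3)=35; C(7,2)+C(7,3)=56; C(8,2)+C(8,3)=84. So valid n = 5, 6, 7.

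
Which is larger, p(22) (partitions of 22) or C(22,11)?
C(22,11)

Explanation: Pentagonal recurrence p(n) = p(n−1) + p(n−2) − p(n−5) − p(n−7) + …: p(22) = p(21) + p(20) − p(17) − p(15) + p(10) + p(7) − p(0) = 792 + 627 − 297 − 176 + 42 + 15 − 1 = 1,002; C(22,11) = 705,432.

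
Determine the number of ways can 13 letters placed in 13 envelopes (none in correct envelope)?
Using D(n) = (n-1)[D(n-1) + D(n-2)]:
D(13) = (13-1) × [D(12) + D(11)]
      = 12 × [176214841 + 14684570]
      = 12 × 190899411
      = 2,290,792,932
Final answer: 2,290,792,932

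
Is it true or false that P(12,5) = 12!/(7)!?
True
Permutation formula P(n,k) = n!/(n-k)!: 12!/7! = 479,001,600/5,040 = 95,040 = P(12,5). The statement holds.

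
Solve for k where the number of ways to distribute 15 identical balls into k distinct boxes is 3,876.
5

Solution: Stars and bars: the count is C(15+k−1, k−1), increasing in k. k=3: C(17,2) = 136, k=4: C(18,3) = 816, k=5: C(19,4) = 3,876 ✓. So k = 5.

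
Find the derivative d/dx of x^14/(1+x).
(14x^13(1+x) - x^14)/(1+x)²

Working:
Quotient rule: [14x^{13}(1+x) - x^14]/(1+x)².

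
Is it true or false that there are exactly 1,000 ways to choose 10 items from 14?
C(14,10) = 1,001 ≠ 1000.
Final answer: False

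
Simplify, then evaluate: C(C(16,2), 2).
7,140

Working:
C(16,2) = 120, then C(120, 2) = 7,140.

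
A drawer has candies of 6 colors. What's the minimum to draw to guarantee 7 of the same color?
37

Explanation: Worst case: 6 of each = 36. One more: 37.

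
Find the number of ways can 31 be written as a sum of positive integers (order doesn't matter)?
6,842

Reasoning: Pentagonal recurrence p(n) = p(n−1) + p(n−2) − p(n−5) − p(n−7) + …: p(31) = p(30) + p(29) − p(26) − p(24) + p(19) + p(16) − p(9) − p(5) = 5,604 + 4,565 − 2,436 − 1,575 + 490 + 231 − 30 − 7 = 6,842.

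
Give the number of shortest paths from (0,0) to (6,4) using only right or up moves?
210

Solution: Choose 6 rights from 10 moves: C(10,6) = 210.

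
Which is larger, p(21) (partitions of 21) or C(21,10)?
Pentagonal recurrence p(n) = p(n−1) + p(n−2) − p(n−5) − p(n−7) + …: p(21) = p(20) + p(19) − p(16) − p(14) + p(9) + p(6) = 627 + 490 − 231 − 135 + 30 + 11 = 792; C(21,10) = 352,716.
Final answer: C(21,10)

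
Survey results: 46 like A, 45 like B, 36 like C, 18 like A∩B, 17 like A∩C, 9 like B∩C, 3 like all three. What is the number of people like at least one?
86

|A∪B∪C| = 46+45+36-18-17-9+3 = 86.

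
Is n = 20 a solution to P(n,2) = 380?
P(20,2) = 20·19 = 380, which equals 380.
Final answer: Yes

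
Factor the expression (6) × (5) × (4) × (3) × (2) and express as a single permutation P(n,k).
P(6,5) = 6!/(1)!

Product of 5 consecutive descending integers starting at 6: P(6,5) = 6!/1! = 720.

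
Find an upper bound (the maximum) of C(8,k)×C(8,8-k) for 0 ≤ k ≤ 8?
4,900

Solution: C(8,k)·C(8,8-k) = C(8,k)², maximised at the centre k = 4: C(8,4)² = 4,900.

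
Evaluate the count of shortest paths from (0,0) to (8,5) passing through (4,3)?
525

Working:
To (4,3): C(7,4)=35. From there: C(6,4)=15. Total: 525.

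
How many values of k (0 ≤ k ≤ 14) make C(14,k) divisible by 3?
Checking C(14,k) mod 3 for k = 0..14: divisible at k = 6, 7, 8. That's 3 values.

Answer: 3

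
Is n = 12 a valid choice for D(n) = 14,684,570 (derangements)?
No

Solution: D(12) = (12-1)·[D(11) + D(10)] = 11·[14,684,570 + 1,334,961] = 176,214,841, which does not equal 14,684,570.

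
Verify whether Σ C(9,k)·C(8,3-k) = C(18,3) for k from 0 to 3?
False

Explanation: Vandermonde's identity gives C(17,3) = 680; RHS C(18,3) = 816.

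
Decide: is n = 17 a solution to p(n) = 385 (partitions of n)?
No
Pentagonal recurrence p(n) = p(n−1) + p(n−2) − p(n−5) − p(n−7) + …: p(17) = p(16) + p(15) − p(12) − p(10) + p(5) + p(2) = 231 + 176 − 77 − 42 + 7 + 2 = 297, which does not equal 385.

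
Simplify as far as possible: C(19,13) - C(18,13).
C(19,13) - C(18,13) = C(18,12) = 18,564.
Final answer: 18,564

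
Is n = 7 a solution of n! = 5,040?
7! = 7·6! = 7·720 = 5,040, which equals 5,040.
Final answer: Yes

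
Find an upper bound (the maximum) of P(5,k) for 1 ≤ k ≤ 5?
120

Reasoning: P(5,k) increases in k, so maximum at k = 5: 5! = 120.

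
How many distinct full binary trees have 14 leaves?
742,900
Using the Catalan number formula: C_n = C(2n, n) / (n+1)
C_13 = C(26, 13) / (13+1)
     = 10400600 / 14
     = 742,900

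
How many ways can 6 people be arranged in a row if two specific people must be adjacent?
240

Reasoning: Treat pair as unit: (6-1)! arrangements × 2 internal orders = 240.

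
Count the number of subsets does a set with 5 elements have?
Each element can be included or excluded: 2^5 = 32.

Answer: 32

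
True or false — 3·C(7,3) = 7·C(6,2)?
True
Absorption identity k·C(n,k) = n·C(n-1,k-1). LHS = 3·35 = 105; RHS = 7·15 = 105.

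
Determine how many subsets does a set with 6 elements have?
64

Explanation: Each element can be included or excluded: 2^6 = 64.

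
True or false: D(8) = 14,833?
True

Solution: Derangements of 8 elements: D(8) = (8-1)·[D(7) + D(6)] = 7·[1,854 + 265] = 14,833.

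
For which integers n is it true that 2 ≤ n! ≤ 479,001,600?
2, 3, 4, 5, 6, 7, 8, 9, 10, 11, 12

Working:
n! is strictly increasing; 2! = 2 and 12! = 479,001,600, so valid n = 2, 3, 4, 5, 6, 7, 8, 9, 10, 11, 12.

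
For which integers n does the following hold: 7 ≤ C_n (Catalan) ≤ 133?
4, 5, 6

C_3=5; C_4=14; C_5=42; C_6=132; C_7=429. So valid n = 4, 5, 6.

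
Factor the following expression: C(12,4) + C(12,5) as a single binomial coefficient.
C(13,5)

By Pascal's identity: C(12,4) + C(12,5) = C(13,5) = 1,287.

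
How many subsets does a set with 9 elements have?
512

Each element can be included or excluded: 2^9 = 512.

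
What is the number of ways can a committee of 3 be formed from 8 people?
56

Working:
C(8,3) = 8! / (3! × (8-3)!)
         = 8! / (3! × 5!)
         = 56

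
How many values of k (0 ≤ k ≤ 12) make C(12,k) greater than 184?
7
Row 12 is unimodal and symmetric about k=12/2. C(12,2)=66 ≤ 184; C(12,3)=220 > 184; by symmetry C(12,k) > 184 for k = 3..9. That's 9 - 3 + 1 = 7 values.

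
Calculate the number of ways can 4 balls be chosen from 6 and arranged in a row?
360

P(6,4) = 6!/(6-4)! = 360.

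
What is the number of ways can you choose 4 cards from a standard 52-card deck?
270,725

Solution: C(52,4) = 270,725.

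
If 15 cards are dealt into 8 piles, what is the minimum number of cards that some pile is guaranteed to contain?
2

Working:
Pigeonhole: ⌈15/8⌉ = 2.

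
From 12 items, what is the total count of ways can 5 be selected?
792

Solution: C(12,5) = 12! / (5! × (12-5)!)
         = 12! / (5! × 7!)
         = 792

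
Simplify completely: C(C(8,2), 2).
378

Working:
C(8,2) = 28, then C(28, 2) = 378.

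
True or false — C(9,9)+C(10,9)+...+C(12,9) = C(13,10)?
True

Explanation: Hockey stick identity gives Σ = C(13,10) = 286; RHS C(13,10) = 286.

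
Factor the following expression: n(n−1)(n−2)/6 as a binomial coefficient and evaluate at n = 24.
n(n−1)(n−2)/6 = n!/(3!(n−3)!) = C(n,3). At n = 24: C(24,3) = 2,024.
Final answer: C(n,3); C(24,3) = 2,024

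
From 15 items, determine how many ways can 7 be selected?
C(15,7) = 15! / (7! × (15-7)!)
         = 15! / (7! × 8!)
         = 6,435
Final answer: 6,435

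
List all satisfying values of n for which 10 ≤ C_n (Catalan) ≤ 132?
4, 5, 6
C_3=5; C_4=14; C_5=42; C_6=132; C_7=429. So valid n = 4, 5, 6.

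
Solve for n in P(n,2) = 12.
P(n,2) = n(n−1) is increasing in n; n(n−1) ≈ (n−0.5)^2 = 12 gives n ≈ 4.0. Check: P(2,2) = 2, P(3,2) = 6, P(4,2) = 12 ✓. So n = 4.

Answer: 4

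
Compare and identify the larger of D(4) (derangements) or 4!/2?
4!/2

Solution: D(4) = (4-1)·[D(3) + D(2)] = 3·[2 + 1] = 9; 4!/2 = 24/2 = 12.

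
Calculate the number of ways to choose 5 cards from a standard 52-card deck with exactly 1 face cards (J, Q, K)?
1,096,680

Working:
12 face cards and 40 non-face cards: C(12,1) × C(40,4) = 12 × 91,390 = 1,096,680.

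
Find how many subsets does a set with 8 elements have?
256

Reasoning: Each element can be included or excluded: 2^8 = 256.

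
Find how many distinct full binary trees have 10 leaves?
4,862
Using the Catalan number formula: C_n = C(2n, n) / (n+1)
C_9 = C(18, 9) / (9+1)
     = 48620 / 10
     = 4,862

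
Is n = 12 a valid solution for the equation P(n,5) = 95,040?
Yes
P(12,5) = 12·11·10·9·8 = 95,040, which equals 95,040.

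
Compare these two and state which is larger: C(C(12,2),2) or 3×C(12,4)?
C(C(12,2),2)

C(C(12,2),2)=2,145, 3×C(12,4)=1,485.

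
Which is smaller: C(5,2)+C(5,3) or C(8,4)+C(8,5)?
C(5,2)+C(5,3)

Solution: First=20, Second=126.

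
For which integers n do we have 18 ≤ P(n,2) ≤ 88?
P(4,2)=12; P(5,2)=20; P(6,2)=30; P(7,2)=42; P(8,2)=56; P(9,2)=72; P(10,2)=90. So valid n = 5, 6, 7, 8, 9.
Final answer: 5, 6, 7, 8, 9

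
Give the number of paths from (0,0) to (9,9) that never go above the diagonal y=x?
Counted by the Catalan number C_9: C_9 = C(18,9)/(9+1) = 48,620/10 = 4,862.
Final answer: 4,862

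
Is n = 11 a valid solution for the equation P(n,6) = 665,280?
No

Explanation: P(11,6) = 11·10·9·8·7·6 = 332,640, which does not equal 665,280.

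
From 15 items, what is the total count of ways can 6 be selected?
5,005

Solution: C(15,6) = 15! / (6! × (15-6)!)
         = 15! / (6! × 9!)
         = 5,005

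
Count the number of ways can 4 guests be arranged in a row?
24

Reasoning: Arrangements of 4 distinct objects: 4! = 24.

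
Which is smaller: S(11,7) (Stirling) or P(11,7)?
S(11,7)

Explanation: S(11,7) = 7·S(10,7) + S(10,6) = 7·5,880 + 22,827 = 63,987; P(11,7) = 1,663,200.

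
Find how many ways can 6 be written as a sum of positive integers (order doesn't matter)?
Pentagonal recurrence p(n) = p(n−1) + p(n−2) − p(n−5) − p(n−7) + …: p(6) = p(5) + p(4) − p(1) = 7 + 5 − 1 = 11.

Answer: 11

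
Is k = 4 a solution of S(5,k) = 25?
S(5,4) = 4·S(4,4) + S(4,3) = 4·1 + 6 = 10, which does not equal 25.

Answer: No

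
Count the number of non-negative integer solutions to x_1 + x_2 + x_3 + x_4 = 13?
560
C(13+4-1, 4-1) = 560.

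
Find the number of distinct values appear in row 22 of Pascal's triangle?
Row 22 has entries C(22,0)..C(22,22); by symmetry C(22,k)=C(22,22-k), giving 12 distinct values.

Answer: 12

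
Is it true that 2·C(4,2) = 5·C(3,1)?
Absorption identity k·C(n,k) = n·C(n-1,k-1). LHS = 2·6 = 12; RHS = 5·3 = 15.

Answer: False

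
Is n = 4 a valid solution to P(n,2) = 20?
No

Reasoning: P(4,2) = 4·3 = 12, which does not equal 20.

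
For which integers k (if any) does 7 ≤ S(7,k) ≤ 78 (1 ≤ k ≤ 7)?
2, 6

S(7,1)=1; S(7,2)=63; S(7,3)=301; S(7,4)=350; S(7,5)=140; S(7,6)=21; S(7,7)=1. So valid k = 2, 6.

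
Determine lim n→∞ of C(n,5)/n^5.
1/120

Explanation: C(n,5) ≈ n^5/5! for large n. Limit = 1/5! = 1/120.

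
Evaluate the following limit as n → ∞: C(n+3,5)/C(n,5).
1

Solution: Both numerator and denominator grow as n^5/5! for large n, so the ratio → 1.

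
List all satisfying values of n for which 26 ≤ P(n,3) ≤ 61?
5

Reasoning: P(4,3)=24; P(5,3)=60; P(6,3)=120. So valid n = 5.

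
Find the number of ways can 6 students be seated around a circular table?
Circular arrangements: (6-1)! = 120.

Answer: 120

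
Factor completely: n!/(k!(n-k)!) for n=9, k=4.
C(9,4) = 126

Working:
This is the binomial coefficient C(9,4) = 126.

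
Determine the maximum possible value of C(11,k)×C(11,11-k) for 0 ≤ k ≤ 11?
213,444

Working:
C(11,k)·C(11,11-k) = C(11,k)², maximised at the centre k = 5: C(11,5)² = 213,444.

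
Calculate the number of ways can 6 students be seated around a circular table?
120

Reasoning: Circular arrangements: (6-1)! = 120.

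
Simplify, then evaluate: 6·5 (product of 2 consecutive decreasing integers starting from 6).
30

This is P(6,2) = 6!/(4)! = 30.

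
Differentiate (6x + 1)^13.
Chain rule: 13(6x+1)^{12} × 6 = 78(6x+1)^{12}.

Answer: 78(6x + 1)^12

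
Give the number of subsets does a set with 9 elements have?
512

Each element can be included or excluded: 2^9 = 512.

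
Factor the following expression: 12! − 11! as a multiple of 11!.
11 × 11! = 439,084,800

Explanation: 12! − 11! = 12·11! − 11! = (12 − 1)·11! = 11 × 11! = 439,084,800.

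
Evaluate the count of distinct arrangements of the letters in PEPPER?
60

Reasoning: Word has 6 letters (P=3, E=2, R=1). Arrangements: 6!/Π(k!) = 60.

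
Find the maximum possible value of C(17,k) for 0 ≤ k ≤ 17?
24,310

Solution: Maximum at k = 8 or k = 9: C(17,8) = 24,310.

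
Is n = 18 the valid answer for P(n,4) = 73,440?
Yes

Solution: P(18,4) = 18·17·16·15 = 73,440, which equals 73,440.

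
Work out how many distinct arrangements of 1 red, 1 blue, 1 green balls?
6

Reasoning: Multinomial: 3!/(1! × 1! × 1!) = 6.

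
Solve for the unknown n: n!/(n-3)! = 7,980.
21

Reasoning: n!/(n-3)! = n×(n-1)×(n-2), a product of 3 consecutive integers ≈ (n−1)^3. 7,980^(1/3) + 1 ≈ 21.0; check n = 21: 21×20×19 = 7,980 ✓. So n = 21.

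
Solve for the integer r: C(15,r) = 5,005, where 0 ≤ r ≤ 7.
6

C(15,r) is increasing for 0 ≤ r ≤ 7. Stepping up (C(15,r+1) = C(15,r)·(15−r)/(r+1)): C(15,1) = 15, C(15,2) = 105, C(15,3) = 455, C(15,4) = 1,365, C(15,5) = 3,003, C(15,6) = 5,005 ✓. So r = 6.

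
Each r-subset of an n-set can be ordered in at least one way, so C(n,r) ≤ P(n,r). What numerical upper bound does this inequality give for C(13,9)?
259,459,200

Reasoning: P(13,9) = 13·12·11·10·9·8·7·6·5 = 259,459,200, so C(13,9) ≤ 259,459,200. (The bound is loose by a factor of 9! = 362,880: C(13,9) = 259,459,200/362,880 = 715.)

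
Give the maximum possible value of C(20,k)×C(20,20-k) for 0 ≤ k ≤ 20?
34,134,779,536

Reasoning: C(20,k)·C(20,20-k) = C(20,k)², maximised at the centre k = 10: C(20,10)² = 34,134,779,536.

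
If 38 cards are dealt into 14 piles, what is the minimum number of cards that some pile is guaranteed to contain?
3

Reasoning: Pigeonhole: ⌈38/14⌉ = 3.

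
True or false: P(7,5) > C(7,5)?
P(7,5) = 2,520 and C(7,5) = 21; P(n,r) = r! × C(n,r) so P > C whenever r ≥ 2.
Final answer: True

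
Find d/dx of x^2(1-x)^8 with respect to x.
Product rule: 2x^{1}(1-x)^{8} + x^2·(-8)(1-x)^{7}.
Final answer: 2x^1(1-x)^8 - 8x^2(1-x)^7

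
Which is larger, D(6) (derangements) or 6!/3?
D(6)

Solution: D(6) = (6-1)·[D(5) + D(4)] = 5·[44 + 9] = 265; 6!/3 = 720/3 = 240.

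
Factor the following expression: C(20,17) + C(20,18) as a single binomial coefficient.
C(21,18)

Solution: By Pascal's identity: C(20,17) + C(20,18) = C(21,18) = 1,330.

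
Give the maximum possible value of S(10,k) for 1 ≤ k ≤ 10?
42,525

Working:
Row S(10,k) for k = 1..10 (via S(n,k) = k·S(n−1,k) + S(n−1,k−1)): 1, 511, 9,330, 34,105, 42,525, 22,827, 5,880, 750, 45, 1. The row is unimodal; maximum at k = 5: 42,525.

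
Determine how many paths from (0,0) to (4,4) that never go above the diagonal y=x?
14
Counted by the Catalan number C_4: C_4 = C(8,4)/(4+1) = 70/5 = 14.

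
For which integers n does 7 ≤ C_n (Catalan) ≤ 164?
C_3=5; C_4=14; C_5=42; C_6=132; C_7=429. So valid n = 4, 5, 6.

Answer: 4, 5, 6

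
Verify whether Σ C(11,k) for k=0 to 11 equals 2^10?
Binomial theorem: Σ C(11,k) = (1+1)^11 = 2^11 = 2,048; RHS 2^10 = 1,024.
Final answer: False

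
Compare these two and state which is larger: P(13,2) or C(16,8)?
C(16,8)

Explanation: P(13,2)=156, C(16,8)=12,870.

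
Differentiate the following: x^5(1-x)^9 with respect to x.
5x^4(1-x)^9 - 9x^5(1-x)^8
Product rule: 5x^{4}(1-x)^{9} + x^5·(-9)(1-x)^{8}.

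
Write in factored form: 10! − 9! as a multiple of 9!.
9 × 9! = 3,265,920

10! − 9! = 10·9! − 9! = (10 − 1)·9! = 9 × 9! = 3,265,920.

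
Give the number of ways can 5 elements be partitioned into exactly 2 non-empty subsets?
This equals S(5,2), the Stirling number of the 2nd kind.
Using the Stirling recurrence: S(n,k) = k·S(n-1,k) + S(n-1,k-1)
S(5,2) = 2·S(4,2) + S(4,1)
         = 2·7 + 1
         = 14 + 1
         = 15

Answer: 15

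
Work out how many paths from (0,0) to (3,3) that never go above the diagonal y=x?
Counted by the Catalan number C_3: C_3 = C(6,3)/(3+1) = 20/4 = 5.

Answer: 5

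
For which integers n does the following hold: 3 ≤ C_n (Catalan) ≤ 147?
3, 4, 5, 6

Working:
C_2=2; C_3=5; C_4=14; C_5=42; C_6=132; C_7=429. So valid n = 3, 4, 5, 6.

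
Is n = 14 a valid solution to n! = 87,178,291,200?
Yes

14! = 14·13! = 14·6,227,020,800 = 87,178,291,200, which equals 87,178,291,200.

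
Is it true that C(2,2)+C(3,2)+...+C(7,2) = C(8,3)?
True
Hockey stick identity gives Σ = C(8,3) = 56; RHS C(8,3) = 56.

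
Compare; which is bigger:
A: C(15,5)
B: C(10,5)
A

Reasoning: A=C(15,5)=3,003, B=C(10,5)=252.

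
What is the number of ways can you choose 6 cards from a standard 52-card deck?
20,358,520

Solution: C(52,6) = 20,358,520.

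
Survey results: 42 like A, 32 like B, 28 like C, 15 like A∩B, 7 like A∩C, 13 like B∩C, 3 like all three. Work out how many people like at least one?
70

Working:
|A∪B∪C| = 42+32+28-15-7-13+3 = 70.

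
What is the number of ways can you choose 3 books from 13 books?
286

Working:
C(13,3) = 13! / (3! × (13-3)!)
         = 13! / (3! × 10!)
         = 286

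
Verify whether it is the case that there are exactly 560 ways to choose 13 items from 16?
C(16,13) = 560.

Answer: True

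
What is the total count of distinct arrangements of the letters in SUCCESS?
420

Explanation: Word has 7 letters (S=3, U=1, C=2, E=1). Arrangements: 7!/Π(k!) = 420.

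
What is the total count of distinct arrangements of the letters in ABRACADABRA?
83,160

Working:
Word has 11 letters (A=5, B=2, R=2, C=1, D=1). Arrangements: 11!/Π(k!) = 83,160.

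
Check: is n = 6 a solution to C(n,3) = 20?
Yes

Working:
C(6,3) = 6·5·4/3! = 120/6 = 20, which equals 20.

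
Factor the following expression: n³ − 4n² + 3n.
n³ − 4n² + 3n = n(n² − 4n + 3) = n(n − 1)(n − 3).

Answer: n(n − 1)(n − 3)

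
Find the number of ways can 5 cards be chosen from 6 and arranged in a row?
720

P(6,5) = 6!/(6-5)! = 720.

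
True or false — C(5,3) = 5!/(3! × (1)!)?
False
The correct denominator is 3!×2!, giving C(5,3) = 10; the stated RHS is 5!/(3!×1!) = 20 ≠ 10, so the statement does not hold.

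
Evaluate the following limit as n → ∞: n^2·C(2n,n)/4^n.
C(2n,n) ~ 4^n/√(πn), so n^2·C(2n,n)/4^n ~ n^(2 − 1/2)/√π → ∞.
Final answer: ∞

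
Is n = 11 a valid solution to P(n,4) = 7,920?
Yes

P(11,4) = 11·10·9·8 = 7,920, which equals 7,920.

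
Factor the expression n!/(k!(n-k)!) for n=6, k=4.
C(6,4) = 15
This is the binomial coefficient C(6,4) = 15.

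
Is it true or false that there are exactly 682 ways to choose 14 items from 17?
False

Working:
C(17,14) = 680 ≠ 682.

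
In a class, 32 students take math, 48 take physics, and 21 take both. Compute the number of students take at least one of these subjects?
59

Reasoning: |A∪B| = |A|+|B|-|A∩B| = 32+48-21 = 59.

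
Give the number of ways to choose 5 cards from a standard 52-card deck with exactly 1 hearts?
1,069,263

Explanation: 13 hearts and 39 non-hearts: C(13,1) × C(39,4) = 13 × 82251 = 1,069,263.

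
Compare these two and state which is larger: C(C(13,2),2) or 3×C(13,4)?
C(C(13,2),2)
C(C(13,2),2)=3,003, 3×C(13,4)=2,145.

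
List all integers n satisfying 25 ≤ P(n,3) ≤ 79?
P(4,3)=24; P(5,3)=60; P(6,3)=120. So valid n = 5.
Final answer: 5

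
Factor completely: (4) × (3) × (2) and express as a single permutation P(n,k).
P(4,3) = 4!/(1)!

Reasoning: Product of 3 consecutive descending integers starting at 4: P(4,3) = 4!/1! = 24.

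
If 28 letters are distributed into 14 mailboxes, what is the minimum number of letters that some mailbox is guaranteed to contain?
Pigeonhole: ⌈28/14⌉ = 2.

Answer: 2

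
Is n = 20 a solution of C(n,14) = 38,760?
Yes

Solution: C(20,14) = 20·19·18·17·16·15·14·13·12·11·10·9·8·7/14! = 3,379,030,566,912,000/87,178,291,200 = 38,760, which equals 38,760.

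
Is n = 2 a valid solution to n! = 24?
2! = 2·1! = 2·1 = 2, which does not equal 24.
Final answer: No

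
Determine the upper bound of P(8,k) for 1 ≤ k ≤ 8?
40,320

Working:
P(8,k) increases in k, so maximum at k = 8: 8! = 40,320.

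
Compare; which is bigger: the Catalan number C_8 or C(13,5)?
C_8 = C(16,8)/(8+1) = 12,870/9 = 1,430; C(13,5) = 1,287.
Final answer: C_8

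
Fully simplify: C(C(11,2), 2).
1,485

Solution: C(11,2) = 55, then C(55, 2) = 1,485.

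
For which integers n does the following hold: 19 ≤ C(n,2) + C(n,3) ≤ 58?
5, 6, 7

Reasoning: C(4,2)+C(4,3)=10; C(5,2)+C(5,3)=20; C(6,2)+C(6,3)=35; C(7,2)+C(7,3)=56; C(8,2)+C(8,3)=84. So valid n = 5, 6, 7.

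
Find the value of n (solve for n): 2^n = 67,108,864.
26
67,108,864 = 1,024 × 1,024 × 64 = 2^10 × 2^10 × 2^6 = 2^26, so n = 26.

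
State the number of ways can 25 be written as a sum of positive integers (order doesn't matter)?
Pentagonal recurrence p(n) = p(n−1) + p(n−2) − p(n−5) − p(n−7) + …: p(25) = p(24) + p(23) − p(20) − p(18) + p(13) + p(10) − p(3) = 1,575 + 1,255 − 627 − 385 + 101 + 42 − 3 = 1,958.

Answer: 1,958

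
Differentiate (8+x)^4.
4(8+x)^3

Explanation: Using the power rule: d/dx (8+x)^4 = 4(8+x)^{3}.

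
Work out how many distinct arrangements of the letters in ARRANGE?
1,260
Word has 7 letters (A=2, R=2, N=1, G=1, E=1). Arrangements: 7!/Π(k!) = 1,260.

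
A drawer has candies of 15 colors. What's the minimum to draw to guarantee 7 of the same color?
91

Reasoning: Worst case: 6 of each = 90. One more: 91.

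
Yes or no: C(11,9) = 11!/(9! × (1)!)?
No
The correct denominator is 9!×2!, giving C(11,9) = 55; the stated RHS is 11!/(9!×1!) = 110 ≠ 55, so the statement does not hold.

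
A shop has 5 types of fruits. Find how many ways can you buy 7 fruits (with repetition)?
330

Stars and bars: C(7+5-1, 7) = C(11, 7) = 330.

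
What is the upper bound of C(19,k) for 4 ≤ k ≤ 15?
92,378

Working:
C(19,k) is maximised at the centre of the row: C(19,9) = 92,378.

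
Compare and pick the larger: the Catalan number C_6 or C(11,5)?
C_6 = C(12,6)/(6+1) = 924/7 = 132; C(11,5) = 462.
Final answer: C(11,5)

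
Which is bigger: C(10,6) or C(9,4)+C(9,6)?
Equal

Explanation: C(10,6)=210; C(9,4)+C(9,6)=126+84=210.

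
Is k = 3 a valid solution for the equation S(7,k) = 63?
No
S(7,3) = 3·S(6,3) + S(6,2) = 3·90 + 31 = 301, which does not equal 63.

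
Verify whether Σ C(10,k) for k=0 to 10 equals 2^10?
Binomial theorem: Σ C(10,k) = (1+1)^10 = 2^10 = 1,024; RHS 2^10 = 1,024.
Final answer: True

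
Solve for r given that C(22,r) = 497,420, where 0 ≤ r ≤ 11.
9

Reasoning: C(22,r) is increasing for 0 ≤ r ≤ 11. Stepping up (C(22,r+1) = C(22,r)·(22−r)/(r+1)): C(22,1) = 22, C(22,2) = 231, C(22,3) = 1,540, C(22,4) = 7,315, C(22,5) = 26,334, C(22,6) = 74,613, C(22,7) = 170,544, C(22,8) = 319,770, C(22,9) = 497,420 ✓. So r = 9.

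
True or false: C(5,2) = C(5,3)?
Symmetry C(n,k) = C(n,n-k): C(5,2) = 10 and C(5,3) = 10. Both sides agree, so the statement holds.
Final answer: True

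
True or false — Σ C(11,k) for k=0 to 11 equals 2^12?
False

Binomial theorem: Σ C(11,k) = (1+1)^11 = 2^11 = 2,048; RHS 2^12 = 4,096.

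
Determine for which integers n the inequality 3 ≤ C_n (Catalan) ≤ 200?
C_2=2; C_3=5; C_4=14; C_5=42; C_6=132; C_7=429. So valid n = 3, 4, 5, 6.
Final answer: 3, 4, 5, 6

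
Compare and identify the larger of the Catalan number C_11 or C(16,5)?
C_11

Reasoning: C_11 = C(22,11)/(11+1) = 705,432/12 = 58,786; C(16,5) = 4,368.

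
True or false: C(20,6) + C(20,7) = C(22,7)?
False

Explanation: Pascal's identity gives C(21,7) = 116,280, whereas C(22,7) = 170,544.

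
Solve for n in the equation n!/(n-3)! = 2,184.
14

Solution: n!/(n-3)! = n×(n-1)×(n-2), a product of 3 consecutive integers ≈ (n−1)^3. 2,184^(1/3) + 1 ≈ 14.0; check n = 14: 14×13×12 = 2,184 ✓. So n = 14.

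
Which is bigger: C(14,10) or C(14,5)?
C(14,5)

Explanation: C(14,10)=1,001, C(14,5)=2,002.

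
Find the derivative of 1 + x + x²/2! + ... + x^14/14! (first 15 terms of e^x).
Differentiating term by term gives the first 14 terms of e^x.
Final answer: 1 + x + x²/2! + ... + x^13/13!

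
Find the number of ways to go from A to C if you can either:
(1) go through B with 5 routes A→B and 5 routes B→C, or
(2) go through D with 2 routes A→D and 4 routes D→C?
33

Explanation: Route via B: 5×5=25. Route via D: 2×4=8. Total: 33.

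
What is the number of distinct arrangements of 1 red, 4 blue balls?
5
Multinomial: 5!/(1! × 4!) = 5.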